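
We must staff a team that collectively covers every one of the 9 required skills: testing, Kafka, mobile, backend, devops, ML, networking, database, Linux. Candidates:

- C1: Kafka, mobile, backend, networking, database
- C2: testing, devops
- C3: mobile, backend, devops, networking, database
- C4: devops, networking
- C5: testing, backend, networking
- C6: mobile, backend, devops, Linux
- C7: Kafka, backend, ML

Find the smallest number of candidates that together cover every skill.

C1, C2, C6, C7 together cover {testing, Kafka, mobile, backend, devops, ML, networking, database, Linux} — every skill.
No 3 of the 7 candidates cover everything (all 35 triples fall short), so 4 is minimum.

4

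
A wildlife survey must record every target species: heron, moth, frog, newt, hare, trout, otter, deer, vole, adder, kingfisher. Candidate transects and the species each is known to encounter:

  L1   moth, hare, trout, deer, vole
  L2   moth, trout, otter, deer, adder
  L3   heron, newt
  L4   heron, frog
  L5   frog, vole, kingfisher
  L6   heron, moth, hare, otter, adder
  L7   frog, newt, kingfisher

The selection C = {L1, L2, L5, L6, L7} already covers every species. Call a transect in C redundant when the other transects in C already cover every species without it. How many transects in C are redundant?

Drop L1: the rest still cover every species — redundant.
Drop L2: the rest still cover every species — redundant.
Drop L5: the rest still cover every species — redundant.
Drop L6: heron uncovered — not redundant.
Drop L7: newt uncovered — not redundant.
3 redundant: L1, L2, L5.

3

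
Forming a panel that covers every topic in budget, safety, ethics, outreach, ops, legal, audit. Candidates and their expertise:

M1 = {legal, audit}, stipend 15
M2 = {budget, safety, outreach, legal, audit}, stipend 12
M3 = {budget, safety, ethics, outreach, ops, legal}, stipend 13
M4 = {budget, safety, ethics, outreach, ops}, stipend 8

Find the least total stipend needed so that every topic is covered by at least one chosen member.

20

M2, M4 cover every topic at stipend 12 + 8 = 20.
Any cover uses at least 2 members; among all covering selections none totals below 20.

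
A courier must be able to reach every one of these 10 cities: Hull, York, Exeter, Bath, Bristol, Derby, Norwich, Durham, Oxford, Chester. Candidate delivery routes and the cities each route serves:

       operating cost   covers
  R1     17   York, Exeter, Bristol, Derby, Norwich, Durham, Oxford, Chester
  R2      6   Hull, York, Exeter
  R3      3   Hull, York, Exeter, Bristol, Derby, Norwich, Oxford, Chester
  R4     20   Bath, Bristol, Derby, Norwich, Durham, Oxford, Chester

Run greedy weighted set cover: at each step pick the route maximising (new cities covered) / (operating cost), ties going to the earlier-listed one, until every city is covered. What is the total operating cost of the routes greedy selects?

Pick 1: R3 adds 8 new (Hull, York, Exeter, Bristol, Derby, Norwich, Oxford, Chester) at operating cost 3 (ratio 8/3).
Pick 2: R4 adds 2 new (Bath, Durham) at operating cost 20 (ratio 2/20).
Greedy total operating cost: 3 + 20 = 23.

23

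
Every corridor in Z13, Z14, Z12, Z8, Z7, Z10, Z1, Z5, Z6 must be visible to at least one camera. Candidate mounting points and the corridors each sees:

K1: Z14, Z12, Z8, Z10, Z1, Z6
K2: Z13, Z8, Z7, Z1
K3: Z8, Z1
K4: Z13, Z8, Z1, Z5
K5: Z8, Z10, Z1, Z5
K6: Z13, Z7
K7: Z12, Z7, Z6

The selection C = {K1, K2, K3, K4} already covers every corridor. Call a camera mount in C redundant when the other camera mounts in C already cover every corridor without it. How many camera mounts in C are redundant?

Drop K1: Z14, Z12, Z10, Z6 uncovered — not redundant.
Drop K2: Z7 uncovered — not redundant.
Drop K3: the rest still cover every corridor — redundant.
Drop K4: Z5 uncovered — not redundant.
1 redundant: K3.

1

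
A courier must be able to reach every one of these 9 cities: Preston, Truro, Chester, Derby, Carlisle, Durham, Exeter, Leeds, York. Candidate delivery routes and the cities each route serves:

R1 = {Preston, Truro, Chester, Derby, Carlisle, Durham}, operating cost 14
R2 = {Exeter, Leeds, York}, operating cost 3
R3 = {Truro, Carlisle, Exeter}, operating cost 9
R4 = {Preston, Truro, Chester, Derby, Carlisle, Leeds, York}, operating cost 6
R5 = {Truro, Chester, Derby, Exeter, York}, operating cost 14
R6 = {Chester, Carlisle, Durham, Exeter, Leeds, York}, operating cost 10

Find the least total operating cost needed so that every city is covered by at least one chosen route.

R4, R6 cover every city at operating cost 6 + 10 = 16.
Any cover uses at least 2 routes; among all covering selections none totals below 16.
Greedy by coverage-per-operating cost would pick R4, R2, R6 for 19 — worse than the optimum 16.

16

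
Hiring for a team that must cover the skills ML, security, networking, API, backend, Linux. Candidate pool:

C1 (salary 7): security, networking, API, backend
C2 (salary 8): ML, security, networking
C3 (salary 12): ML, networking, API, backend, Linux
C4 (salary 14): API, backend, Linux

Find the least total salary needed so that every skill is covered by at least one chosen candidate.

19

C1, C3 cover every skill at salary 7 + 12 = 19.
Any cover uses at least 2 candidates; among all covering selections none totals below 19.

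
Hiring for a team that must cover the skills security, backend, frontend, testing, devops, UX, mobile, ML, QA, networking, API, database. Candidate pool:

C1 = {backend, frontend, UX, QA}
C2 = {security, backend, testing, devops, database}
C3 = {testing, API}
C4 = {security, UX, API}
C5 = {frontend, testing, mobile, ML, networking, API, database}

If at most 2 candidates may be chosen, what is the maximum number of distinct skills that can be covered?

10

Choosing C1, C5 covers {backend, frontend, testing, UX, mobile, ML, QA, networking, API, database} — 10 skills.
No choice of 2 candidates does better; here security, devops are left uncovered.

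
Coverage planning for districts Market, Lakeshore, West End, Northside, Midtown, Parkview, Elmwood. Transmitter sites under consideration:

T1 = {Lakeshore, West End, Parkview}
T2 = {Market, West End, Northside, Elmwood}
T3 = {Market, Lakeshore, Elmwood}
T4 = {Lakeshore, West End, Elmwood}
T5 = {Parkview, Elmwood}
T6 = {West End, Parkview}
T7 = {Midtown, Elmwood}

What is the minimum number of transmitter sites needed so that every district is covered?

3

T1, T2, T7 together cover {Market, Lakeshore, West End, Northside, Midtown, Parkview, Elmwood} — every district.
No 2 of the 7 transmitter sites cover everything (all 21 pairs fall short), so 3 is minimum.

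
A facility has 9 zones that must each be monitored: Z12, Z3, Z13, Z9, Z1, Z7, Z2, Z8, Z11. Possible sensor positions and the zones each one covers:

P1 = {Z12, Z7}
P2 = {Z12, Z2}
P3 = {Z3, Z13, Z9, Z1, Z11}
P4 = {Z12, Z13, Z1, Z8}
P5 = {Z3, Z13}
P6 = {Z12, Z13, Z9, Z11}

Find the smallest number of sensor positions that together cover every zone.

P1, P2, P3, P4 together cover {Z12, Z3, Z13, Z9, Z1, Z7, Z2, Z8, Z11} — every zone.
No 3 of the 6 sensor positions cover everything (all 20 triples fall short), so 4 is minimum.

4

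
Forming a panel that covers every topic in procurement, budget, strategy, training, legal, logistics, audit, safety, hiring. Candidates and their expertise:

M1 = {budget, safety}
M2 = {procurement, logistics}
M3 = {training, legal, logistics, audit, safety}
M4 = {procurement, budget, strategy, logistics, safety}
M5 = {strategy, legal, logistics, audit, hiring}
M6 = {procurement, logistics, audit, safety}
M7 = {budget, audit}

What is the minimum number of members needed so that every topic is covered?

3

M3, M4, M5 together cover {procurement, budget, strategy, training, legal, logistics, audit, safety, hiring} — every topic.
No 2 of the 7 members cover everything (all 21 pairs fall short), so 3 is minimum.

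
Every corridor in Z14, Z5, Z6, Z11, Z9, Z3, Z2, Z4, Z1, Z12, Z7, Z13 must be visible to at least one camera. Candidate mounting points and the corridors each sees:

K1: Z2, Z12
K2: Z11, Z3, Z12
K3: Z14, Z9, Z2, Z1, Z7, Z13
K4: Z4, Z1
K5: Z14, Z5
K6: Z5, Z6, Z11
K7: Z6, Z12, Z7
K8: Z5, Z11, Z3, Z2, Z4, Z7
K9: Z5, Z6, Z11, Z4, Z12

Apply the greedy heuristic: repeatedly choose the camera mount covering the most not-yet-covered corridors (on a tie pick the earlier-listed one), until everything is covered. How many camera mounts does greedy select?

Pick 1: K3 covers 6 new corridors (Z14, Z9, Z2, Z1, Z7, Z13).
Pick 2: K9 covers 5 new corridors (Z5, Z6, Z11, Z4, Z12).
Pick 3: K2 covers 1 new corridors (Z3).
Greedy uses 3 camera mounts.

3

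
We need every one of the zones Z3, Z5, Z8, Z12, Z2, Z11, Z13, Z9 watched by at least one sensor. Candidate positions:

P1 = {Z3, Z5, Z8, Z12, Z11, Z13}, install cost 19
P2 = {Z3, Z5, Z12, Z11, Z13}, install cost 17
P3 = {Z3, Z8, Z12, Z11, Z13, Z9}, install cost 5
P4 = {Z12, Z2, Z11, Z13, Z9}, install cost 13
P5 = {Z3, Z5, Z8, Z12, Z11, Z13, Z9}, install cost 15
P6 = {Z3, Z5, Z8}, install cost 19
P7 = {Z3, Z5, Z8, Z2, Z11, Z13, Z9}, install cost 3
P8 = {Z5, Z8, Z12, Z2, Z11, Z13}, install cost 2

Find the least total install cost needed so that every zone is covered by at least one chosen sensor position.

P7, P8 cover every zone at install cost 3 + 2 = 5.
Any cover uses at least 2 sensor positions; among all covering selections none totals below 5.

5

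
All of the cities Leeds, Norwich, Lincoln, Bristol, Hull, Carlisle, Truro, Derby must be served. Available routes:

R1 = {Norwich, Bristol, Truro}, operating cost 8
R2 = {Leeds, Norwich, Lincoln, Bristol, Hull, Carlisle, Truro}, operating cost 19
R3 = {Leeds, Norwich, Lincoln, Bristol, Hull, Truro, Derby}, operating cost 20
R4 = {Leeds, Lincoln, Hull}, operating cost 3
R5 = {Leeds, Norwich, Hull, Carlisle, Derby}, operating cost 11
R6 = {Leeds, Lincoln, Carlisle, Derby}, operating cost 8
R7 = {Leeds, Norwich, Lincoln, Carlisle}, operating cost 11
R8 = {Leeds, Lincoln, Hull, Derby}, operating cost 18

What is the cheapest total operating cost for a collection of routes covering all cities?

R1, R4, R6 cover every city at operating cost 8 + 3 + 8 = 19.
Any cover uses at least 2 routes; among all covering selections none totals below 19.

19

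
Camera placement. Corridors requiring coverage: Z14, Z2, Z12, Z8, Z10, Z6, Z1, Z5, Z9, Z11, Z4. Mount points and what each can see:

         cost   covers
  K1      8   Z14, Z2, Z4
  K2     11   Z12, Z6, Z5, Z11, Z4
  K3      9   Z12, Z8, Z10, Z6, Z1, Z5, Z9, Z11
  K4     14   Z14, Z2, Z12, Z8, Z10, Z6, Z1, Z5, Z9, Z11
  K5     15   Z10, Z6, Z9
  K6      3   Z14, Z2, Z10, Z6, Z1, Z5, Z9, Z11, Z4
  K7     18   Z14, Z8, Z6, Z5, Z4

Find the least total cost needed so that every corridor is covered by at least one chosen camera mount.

K3, K6 cover every corridor at cost 9 + 3 = 12.
Any cover uses at least 2 camera mounts; among all covering selections none totals below 12.

12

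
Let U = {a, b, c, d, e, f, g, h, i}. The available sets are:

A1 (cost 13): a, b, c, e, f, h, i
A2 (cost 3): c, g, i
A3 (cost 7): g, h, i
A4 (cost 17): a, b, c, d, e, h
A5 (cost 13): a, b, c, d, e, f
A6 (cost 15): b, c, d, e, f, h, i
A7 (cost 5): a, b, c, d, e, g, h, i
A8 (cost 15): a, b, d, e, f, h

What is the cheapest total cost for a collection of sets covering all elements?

A1, A7 cover every element at cost 13 + 5 = 18.
Any cover uses at least 2 sets; among all covering selections none totals below 18.

18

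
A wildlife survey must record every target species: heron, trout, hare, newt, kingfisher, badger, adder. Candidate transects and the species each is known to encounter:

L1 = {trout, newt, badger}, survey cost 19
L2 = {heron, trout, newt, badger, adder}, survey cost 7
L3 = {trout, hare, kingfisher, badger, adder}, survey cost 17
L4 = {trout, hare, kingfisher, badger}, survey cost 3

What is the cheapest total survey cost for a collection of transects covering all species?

10

L2, L4 cover every species at survey cost 7 + 3 = 10.
Any cover uses at least 2 transects; among all covering selections none totals below 10.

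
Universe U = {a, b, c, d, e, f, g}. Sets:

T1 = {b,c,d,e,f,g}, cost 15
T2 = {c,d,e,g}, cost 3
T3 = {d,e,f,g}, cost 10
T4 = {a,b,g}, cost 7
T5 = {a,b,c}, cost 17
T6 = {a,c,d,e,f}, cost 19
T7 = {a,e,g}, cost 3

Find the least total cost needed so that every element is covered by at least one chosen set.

T1, T7 cover every element at cost 15 + 3 = 18.
Any cover uses at least 2 sets; among all covering selections none totals below 18.
Greedy by coverage-per-cost would pick T2, T7, T4, T3 for 23 — worse than the optimum 18.

18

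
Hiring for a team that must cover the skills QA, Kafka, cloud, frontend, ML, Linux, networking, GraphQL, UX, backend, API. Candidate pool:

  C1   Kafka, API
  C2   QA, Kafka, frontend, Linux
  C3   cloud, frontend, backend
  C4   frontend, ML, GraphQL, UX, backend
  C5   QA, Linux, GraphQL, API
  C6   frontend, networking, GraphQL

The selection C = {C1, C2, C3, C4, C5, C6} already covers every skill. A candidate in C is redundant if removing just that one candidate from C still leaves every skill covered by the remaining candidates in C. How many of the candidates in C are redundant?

Drop C1: the rest still cover every skill — redundant.
Drop C2: the rest still cover every skill — redundant.
Drop C3: cloud uncovered — not redundant.
Drop C4: ML, UX uncovered — not redundant.
Drop C5: the rest still cover every skill — redundant.
Drop C6: networking uncovered — not redundant.
3 redundant: C1, C2, C5.

3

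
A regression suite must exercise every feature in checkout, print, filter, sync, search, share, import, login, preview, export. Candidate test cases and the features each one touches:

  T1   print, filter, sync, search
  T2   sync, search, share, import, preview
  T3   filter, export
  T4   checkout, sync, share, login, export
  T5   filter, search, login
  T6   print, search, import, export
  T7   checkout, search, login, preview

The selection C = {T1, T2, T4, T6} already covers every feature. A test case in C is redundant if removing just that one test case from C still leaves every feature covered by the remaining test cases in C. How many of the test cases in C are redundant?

Drop T1: filter uncovered — not redundant.
Drop T2: preview uncovered — not redundant.
Drop T4: checkout, login uncovered — not redundant.
Drop T6: the rest still cover every feature — redundant.
1 redundant: T6.

1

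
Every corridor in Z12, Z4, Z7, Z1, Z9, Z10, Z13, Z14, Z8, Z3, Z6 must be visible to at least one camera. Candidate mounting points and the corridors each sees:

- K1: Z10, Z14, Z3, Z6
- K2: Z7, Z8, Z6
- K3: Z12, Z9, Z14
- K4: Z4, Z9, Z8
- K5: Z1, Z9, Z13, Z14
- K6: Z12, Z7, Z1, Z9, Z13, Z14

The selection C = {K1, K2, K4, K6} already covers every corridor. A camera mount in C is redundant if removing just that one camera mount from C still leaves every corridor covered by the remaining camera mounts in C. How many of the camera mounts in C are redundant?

1

Drop K1: Z10, Z3 uncovered — not redundant.
Drop K2: the rest still cover every corridor — redundant.
Drop K4: Z4 uncovered — not redundant.
Drop K6: Z12, Z1, Z13 uncovered — not redundant.
1 redundant: K2.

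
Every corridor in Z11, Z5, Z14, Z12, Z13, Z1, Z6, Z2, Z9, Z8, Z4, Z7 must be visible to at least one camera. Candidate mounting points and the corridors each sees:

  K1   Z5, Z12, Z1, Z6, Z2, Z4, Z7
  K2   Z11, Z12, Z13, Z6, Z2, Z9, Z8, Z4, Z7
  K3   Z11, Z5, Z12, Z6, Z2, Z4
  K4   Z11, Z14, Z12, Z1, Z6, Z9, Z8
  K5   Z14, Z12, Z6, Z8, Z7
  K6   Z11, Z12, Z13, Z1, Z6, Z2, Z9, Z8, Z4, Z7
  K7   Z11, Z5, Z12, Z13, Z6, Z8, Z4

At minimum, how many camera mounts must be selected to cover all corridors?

3

K1, K2, K4 together cover {Z11, Z5, Z14, Z12, Z13, Z1, Z6, Z2, Z9, Z8, Z4, Z7} — every corridor.
No 2 of the 7 camera mounts cover everything (all 21 pairs fall short), so 3 is minimum.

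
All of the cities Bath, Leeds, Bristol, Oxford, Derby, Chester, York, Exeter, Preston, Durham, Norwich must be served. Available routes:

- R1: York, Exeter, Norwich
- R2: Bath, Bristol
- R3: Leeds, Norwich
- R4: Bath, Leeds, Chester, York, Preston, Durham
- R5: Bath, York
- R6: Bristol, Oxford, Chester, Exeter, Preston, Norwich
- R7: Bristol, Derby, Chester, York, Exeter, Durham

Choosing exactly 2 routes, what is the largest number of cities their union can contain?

Choosing R4, R6 covers {Bath, Leeds, Bristol, Oxford, Chester, York, Exeter, Preston, Durham, Norwich} — 10 cities.
No choice of 2 routes does better; here Derby is left uncovered.

10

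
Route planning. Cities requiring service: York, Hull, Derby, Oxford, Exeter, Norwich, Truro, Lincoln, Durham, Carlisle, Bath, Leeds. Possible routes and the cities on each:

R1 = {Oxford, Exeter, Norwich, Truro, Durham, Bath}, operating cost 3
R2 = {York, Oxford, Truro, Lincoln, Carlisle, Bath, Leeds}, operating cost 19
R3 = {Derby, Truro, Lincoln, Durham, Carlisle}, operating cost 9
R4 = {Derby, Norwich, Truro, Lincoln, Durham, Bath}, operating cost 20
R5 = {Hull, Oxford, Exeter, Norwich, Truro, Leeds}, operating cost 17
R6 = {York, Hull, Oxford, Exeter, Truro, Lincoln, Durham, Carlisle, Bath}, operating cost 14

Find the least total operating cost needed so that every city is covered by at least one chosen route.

40

R3, R5, R6 cover every city at operating cost 9 + 17 + 14 = 40.
Any cover uses at least 3 routes; among all covering selections none totals below 40.
Greedy by coverage-per-operating cost would pick R1, R3, R6, R5 for 43 — worse than the optimum 40.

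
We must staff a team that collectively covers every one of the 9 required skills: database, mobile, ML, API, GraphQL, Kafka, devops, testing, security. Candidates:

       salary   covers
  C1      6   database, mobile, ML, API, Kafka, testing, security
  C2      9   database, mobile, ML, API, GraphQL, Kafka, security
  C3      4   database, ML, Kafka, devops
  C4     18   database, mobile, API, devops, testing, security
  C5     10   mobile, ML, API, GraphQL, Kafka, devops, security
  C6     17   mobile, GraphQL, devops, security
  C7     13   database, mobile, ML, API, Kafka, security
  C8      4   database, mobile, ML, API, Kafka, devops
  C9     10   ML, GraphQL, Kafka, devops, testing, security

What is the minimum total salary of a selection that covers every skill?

14

C8, C9 cover every skill at salary 4 + 10 = 14.
Any cover uses at least 2 candidates; among all covering selections none totals below 14.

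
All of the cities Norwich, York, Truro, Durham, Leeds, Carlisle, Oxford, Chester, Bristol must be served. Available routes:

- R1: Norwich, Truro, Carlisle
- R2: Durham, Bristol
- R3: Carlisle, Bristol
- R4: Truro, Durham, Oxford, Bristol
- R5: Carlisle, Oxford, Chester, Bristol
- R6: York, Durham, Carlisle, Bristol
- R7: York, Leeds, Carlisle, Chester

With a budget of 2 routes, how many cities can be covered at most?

8

Choosing R4, R7 covers {York, Truro, Durham, Leeds, Carlisle, Oxford, Chester, Bristol} — 8 cities.
No choice of 2 routes does better; here Norwich is left uncovered.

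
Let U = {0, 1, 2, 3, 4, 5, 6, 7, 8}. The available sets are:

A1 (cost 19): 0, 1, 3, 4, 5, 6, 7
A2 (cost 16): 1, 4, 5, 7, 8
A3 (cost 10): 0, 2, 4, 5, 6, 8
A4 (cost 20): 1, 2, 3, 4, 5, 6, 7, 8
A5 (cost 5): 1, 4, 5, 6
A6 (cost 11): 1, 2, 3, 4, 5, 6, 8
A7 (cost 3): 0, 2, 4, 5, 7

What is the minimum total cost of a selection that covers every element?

14

A6, A7 cover every element at cost 11 + 3 = 14.
Any cover uses at least 2 sets; among all covering selections none totals below 14.
Greedy by coverage-per-cost would pick A7, A5, A6 for 19 — worse than the optimum 14.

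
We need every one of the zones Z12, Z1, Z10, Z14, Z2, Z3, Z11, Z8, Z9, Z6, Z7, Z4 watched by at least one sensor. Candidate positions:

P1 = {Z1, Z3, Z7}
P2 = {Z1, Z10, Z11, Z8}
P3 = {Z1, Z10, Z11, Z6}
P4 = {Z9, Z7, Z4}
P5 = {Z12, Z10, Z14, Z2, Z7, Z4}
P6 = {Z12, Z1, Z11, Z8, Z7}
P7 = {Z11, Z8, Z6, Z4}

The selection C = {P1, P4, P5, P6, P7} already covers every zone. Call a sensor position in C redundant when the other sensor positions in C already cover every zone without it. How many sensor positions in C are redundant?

1

Drop P1: Z3 uncovered — not redundant.
Drop P4: Z9 uncovered — not redundant.
Drop P5: Z10, Z14, Z2 uncovered — not redundant.
Drop P6: the rest still cover every zone — redundant.
Drop P7: Z6 uncovered — not redundant.
1 redundant: P6.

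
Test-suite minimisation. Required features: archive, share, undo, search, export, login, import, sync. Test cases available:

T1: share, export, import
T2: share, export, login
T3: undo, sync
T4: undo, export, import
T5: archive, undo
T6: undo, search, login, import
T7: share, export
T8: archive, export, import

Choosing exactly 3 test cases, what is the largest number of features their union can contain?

7

Choosing T1, T3, T6 covers {share, undo, search, export, login, import, sync} — 7 features.
No choice of 3 test cases does better; here archive is left uncovered.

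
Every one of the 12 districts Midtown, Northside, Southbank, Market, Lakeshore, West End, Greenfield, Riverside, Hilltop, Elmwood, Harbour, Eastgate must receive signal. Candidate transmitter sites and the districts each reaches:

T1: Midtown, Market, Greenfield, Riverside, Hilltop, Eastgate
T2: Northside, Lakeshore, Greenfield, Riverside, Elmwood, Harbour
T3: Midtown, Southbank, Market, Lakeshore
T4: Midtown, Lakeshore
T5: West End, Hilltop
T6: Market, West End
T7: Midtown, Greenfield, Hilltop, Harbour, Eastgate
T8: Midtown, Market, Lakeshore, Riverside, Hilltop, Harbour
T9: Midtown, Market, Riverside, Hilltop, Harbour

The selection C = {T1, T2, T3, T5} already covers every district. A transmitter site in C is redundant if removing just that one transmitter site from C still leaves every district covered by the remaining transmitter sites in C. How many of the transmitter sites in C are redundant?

Drop T1: Eastgate uncovered — not redundant.
Drop T2: Northside, Elmwood, Harbour uncovered — not redundant.
Drop T3: Southbank uncovered — not redundant.
Drop T5: West End uncovered — not redundant.
None of the transmitter sites in C is redundant.

0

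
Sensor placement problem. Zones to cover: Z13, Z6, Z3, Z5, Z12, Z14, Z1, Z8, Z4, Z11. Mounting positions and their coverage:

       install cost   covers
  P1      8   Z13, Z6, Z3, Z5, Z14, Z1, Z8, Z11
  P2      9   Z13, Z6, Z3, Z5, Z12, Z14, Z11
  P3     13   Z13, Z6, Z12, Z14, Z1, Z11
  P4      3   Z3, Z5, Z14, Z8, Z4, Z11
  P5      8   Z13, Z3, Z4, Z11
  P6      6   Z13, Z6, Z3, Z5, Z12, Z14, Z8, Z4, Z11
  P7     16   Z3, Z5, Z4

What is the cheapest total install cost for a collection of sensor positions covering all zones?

P1, P6 cover every zone at install cost 8 + 6 = 14.
Any cover uses at least 2 sensor positions; among all covering selections none totals below 14.
Greedy by coverage-per-install cost would pick P4, P6, P1 for 17 — worse than the optimum 14.

14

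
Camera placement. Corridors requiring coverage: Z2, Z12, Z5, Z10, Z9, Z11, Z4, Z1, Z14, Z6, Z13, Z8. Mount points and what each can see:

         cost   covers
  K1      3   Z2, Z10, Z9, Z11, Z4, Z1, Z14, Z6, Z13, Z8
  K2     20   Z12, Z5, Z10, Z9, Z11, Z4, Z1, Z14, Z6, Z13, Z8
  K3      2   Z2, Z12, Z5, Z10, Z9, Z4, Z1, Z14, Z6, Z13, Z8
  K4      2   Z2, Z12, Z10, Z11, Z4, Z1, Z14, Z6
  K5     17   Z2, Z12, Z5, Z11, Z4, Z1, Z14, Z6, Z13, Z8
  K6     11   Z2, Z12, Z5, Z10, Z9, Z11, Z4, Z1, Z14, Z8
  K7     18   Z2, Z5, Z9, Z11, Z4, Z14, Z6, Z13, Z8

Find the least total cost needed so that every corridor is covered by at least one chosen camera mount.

4

K3, K4 cover every corridor at cost 2 + 2 = 4.
Any cover uses at least 2 camera mounts; among all covering selections none totals below 4.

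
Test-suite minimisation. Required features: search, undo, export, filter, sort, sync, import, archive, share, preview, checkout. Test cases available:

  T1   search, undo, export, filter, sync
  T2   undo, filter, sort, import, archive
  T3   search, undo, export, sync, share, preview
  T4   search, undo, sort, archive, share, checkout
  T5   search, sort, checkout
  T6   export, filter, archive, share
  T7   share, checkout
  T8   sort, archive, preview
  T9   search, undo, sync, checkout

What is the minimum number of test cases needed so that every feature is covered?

T2, T3, T4 together cover {search, undo, export, filter, sort, sync, import, archive, share, preview, checkout} — every feature.
No 2 of the 9 test cases cover everything (all 36 pairs fall short), so 3 is minimum.

3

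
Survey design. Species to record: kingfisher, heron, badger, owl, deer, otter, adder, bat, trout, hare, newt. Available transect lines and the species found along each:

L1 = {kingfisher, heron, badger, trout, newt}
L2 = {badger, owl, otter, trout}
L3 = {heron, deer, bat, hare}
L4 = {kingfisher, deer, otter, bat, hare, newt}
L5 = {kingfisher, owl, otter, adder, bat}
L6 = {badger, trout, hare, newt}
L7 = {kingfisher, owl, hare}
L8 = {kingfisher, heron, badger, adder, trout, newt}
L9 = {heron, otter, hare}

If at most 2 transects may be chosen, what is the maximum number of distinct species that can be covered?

Choosing L4, L8 covers {kingfisher, heron, badger, deer, otter, adder, bat, trout, hare, newt} — 10 species.
No choice of 2 transects does better; here owl is left uncovered.

10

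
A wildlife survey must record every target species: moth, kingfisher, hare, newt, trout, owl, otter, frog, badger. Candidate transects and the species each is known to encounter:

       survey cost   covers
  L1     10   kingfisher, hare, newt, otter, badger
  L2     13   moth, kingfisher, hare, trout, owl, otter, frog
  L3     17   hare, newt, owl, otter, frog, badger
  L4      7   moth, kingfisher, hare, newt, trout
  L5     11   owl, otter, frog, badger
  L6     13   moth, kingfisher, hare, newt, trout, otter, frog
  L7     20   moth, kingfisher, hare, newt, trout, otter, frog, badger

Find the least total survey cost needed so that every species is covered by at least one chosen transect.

18

L4, L5 cover every species at survey cost 7 + 11 = 18.
Any cover uses at least 2 transects; among all covering selections none totals below 18.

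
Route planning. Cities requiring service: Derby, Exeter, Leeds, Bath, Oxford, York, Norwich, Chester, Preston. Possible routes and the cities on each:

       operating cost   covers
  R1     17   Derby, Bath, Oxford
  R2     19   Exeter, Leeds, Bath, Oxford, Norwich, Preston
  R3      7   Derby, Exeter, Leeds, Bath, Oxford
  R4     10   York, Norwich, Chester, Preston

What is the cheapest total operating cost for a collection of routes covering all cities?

R3, R4 cover every city at operating cost 7 + 10 = 17.
Any cover uses at least 2 routes; among all covering selections none totals below 17.

17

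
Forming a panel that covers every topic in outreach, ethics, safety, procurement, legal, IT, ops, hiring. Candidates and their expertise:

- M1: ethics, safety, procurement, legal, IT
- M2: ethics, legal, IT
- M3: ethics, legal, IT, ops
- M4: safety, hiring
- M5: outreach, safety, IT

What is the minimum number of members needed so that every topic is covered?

M1, M3, M4, M5 together cover {outreach, ethics, safety, procurement, legal, IT, ops, hiring} — every topic.
No 3 of the 5 members cover everything (all 10 triples fall short), so 4 is minimum.

4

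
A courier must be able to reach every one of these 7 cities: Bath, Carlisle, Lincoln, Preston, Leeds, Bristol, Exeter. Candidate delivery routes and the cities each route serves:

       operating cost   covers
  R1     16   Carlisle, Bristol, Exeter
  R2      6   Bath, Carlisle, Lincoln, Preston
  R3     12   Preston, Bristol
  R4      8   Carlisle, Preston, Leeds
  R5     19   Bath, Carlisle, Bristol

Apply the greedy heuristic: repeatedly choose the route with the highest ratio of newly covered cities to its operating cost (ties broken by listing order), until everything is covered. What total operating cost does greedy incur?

30

Pick 1: R2 adds 4 new (Bath, Carlisle, Lincoln, Preston) at operating cost 6 (ratio 4/6).
Pick 2: R1 adds 2 new (Bristol, Exeter) at operating cost 16 (ratio 2/16).
Pick 3: R4 adds 1 new (Leeds) at operating cost 8 (ratio 1/8).
Greedy total operating cost: 6 + 16 + 8 = 30.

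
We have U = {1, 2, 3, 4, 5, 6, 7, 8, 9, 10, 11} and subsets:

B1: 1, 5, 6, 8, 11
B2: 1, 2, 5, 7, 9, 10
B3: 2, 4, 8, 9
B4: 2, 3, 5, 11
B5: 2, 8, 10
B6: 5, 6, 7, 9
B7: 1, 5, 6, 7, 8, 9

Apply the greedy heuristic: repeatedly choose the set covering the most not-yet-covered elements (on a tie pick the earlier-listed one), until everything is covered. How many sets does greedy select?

Pick 1: B2 covers 6 new elements (1, 2, 5, 7, 9, 10).
Pick 2: B1 covers 3 new elements (6, 8, 11).
Pick 3: B3 covers 1 new elements (4).
Pick 4: B4 covers 1 new elements (3).
Greedy uses 4 sets.

4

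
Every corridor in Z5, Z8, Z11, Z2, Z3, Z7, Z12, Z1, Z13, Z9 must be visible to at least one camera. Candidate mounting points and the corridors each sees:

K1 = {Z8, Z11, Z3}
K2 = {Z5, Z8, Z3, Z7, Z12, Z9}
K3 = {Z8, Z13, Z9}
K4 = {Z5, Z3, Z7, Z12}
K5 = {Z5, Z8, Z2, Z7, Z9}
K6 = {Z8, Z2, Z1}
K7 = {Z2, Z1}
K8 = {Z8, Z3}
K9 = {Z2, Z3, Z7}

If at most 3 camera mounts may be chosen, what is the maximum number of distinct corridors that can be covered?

Choosing K1, K2, K6 covers {Z5, Z8, Z11, Z2, Z3, Z7, Z12, Z1, Z9} — 9 corridors.
No choice of 3 camera mounts does better; here Z13 is left uncovered.

9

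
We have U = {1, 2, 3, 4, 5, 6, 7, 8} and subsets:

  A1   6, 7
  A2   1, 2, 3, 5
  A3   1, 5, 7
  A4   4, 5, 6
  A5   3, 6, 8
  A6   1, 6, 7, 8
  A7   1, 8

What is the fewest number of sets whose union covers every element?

3

A2, A4, A6 together cover {1, 2, 3, 4, 5, 6, 7, 8} — every element.
No 2 of the 7 sets cover everything (all 21 pairs fall short), so 3 is minimum.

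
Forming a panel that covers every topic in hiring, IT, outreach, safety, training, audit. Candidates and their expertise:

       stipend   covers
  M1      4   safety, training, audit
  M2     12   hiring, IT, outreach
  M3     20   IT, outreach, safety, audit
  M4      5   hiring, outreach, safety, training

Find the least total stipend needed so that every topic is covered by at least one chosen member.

M1, M2 cover every topic at stipend 4 + 12 = 16.
Any cover uses at least 2 members; among all covering selections none totals below 16.

16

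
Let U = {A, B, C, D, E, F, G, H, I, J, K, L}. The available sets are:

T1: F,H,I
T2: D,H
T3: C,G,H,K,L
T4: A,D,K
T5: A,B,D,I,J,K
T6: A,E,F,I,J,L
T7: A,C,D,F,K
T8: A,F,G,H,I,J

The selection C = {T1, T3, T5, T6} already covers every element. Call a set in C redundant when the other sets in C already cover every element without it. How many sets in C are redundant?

Drop T1: the rest still cover every element — redundant.
Drop T3: C, G uncovered — not redundant.
Drop T5: B, D uncovered — not redundant.
Drop T6: E uncovered — not redundant.
1 redundant: T1.

1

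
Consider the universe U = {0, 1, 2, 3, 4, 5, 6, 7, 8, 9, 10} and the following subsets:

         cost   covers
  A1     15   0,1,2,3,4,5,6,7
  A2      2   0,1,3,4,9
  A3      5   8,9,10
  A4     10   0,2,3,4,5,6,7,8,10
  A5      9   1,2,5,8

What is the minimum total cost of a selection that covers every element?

A2, A4 cover every element at cost 2 + 10 = 12.
Any cover uses at least 2 sets; among all covering selections none totals below 12.

12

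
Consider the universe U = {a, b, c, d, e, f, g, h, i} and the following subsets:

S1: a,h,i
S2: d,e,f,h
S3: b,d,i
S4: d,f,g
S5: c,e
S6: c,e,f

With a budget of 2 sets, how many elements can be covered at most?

Choosing S1, S2 covers {a, d, e, f, h, i} — 6 elements.
No choice of 2 sets does better; here b, c, g are left uncovered.

6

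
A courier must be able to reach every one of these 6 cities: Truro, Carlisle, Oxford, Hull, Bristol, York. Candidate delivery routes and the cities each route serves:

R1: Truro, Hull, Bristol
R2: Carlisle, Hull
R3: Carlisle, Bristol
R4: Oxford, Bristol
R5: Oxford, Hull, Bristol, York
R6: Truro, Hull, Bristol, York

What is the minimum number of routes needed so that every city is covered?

3

R1, R2, R5 together cover {Truro, Carlisle, Oxford, Hull, Bristol, York} — every city.
No 2 of the 6 routes cover everything (all 15 pairs fall short), so 3 is minimum.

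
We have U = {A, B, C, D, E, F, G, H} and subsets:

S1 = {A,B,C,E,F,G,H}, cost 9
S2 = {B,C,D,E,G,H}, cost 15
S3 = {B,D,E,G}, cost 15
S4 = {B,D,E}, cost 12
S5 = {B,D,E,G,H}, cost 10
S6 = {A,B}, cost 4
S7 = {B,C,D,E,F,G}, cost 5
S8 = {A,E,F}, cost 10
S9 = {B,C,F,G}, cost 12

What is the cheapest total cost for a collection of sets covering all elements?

14

S1, S7 cover every element at cost 9 + 5 = 14.
Any cover uses at least 2 sets; among all covering selections none totals below 14.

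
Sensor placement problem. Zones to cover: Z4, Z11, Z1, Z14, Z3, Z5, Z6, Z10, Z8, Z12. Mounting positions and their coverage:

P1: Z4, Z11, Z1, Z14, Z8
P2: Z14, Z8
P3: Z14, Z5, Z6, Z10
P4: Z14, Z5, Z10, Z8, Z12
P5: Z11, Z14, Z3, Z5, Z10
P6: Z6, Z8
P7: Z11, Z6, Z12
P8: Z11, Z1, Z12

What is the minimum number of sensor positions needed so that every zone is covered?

P1, P5, P7 together cover {Z4, Z11, Z1, Z14, Z3, Z5, Z6, Z10, Z8, Z12} — every zone.
No 2 of the 8 sensor positions cover everything (all 28 pairs fall short), so 3 is minimum.

3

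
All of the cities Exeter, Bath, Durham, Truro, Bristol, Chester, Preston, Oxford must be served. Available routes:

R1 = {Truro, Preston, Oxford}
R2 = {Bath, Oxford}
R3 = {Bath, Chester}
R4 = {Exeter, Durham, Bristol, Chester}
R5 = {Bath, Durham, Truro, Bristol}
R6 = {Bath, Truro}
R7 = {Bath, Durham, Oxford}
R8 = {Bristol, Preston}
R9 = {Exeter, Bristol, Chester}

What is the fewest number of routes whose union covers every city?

R1, R2, R4 together cover {Exeter, Bath, Durham, Truro, Bristol, Chester, Preston, Oxford} — every city.
No 2 of the 9 routes cover everything (all 36 pairs fall short), so 3 is minimum.

3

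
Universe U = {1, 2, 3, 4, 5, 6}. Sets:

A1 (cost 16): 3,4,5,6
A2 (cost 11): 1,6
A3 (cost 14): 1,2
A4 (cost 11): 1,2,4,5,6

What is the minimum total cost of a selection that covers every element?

27

A1, A4 cover every element at cost 16 + 11 = 27.
Any cover uses at least 2 sets; among all covering selections none totals below 27.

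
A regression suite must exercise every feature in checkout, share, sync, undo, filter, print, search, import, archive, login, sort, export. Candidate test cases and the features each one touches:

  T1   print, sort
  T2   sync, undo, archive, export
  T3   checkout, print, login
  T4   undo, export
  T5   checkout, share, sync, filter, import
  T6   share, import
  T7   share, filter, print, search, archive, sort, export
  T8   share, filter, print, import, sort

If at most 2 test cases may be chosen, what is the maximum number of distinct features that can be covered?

10

Choosing T5, T7 covers {checkout, share, sync, filter, print, search, import, archive, sort, export} — 10 features.
No choice of 2 test cases does better; here undo, login are left uncovered.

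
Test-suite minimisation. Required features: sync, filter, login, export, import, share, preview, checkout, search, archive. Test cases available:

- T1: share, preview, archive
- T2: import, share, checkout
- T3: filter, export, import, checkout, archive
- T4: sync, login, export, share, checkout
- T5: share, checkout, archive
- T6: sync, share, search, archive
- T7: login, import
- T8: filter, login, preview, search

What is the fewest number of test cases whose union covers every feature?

T3, T4, T8 together cover {sync, filter, login, export, import, share, preview, checkout, search, archive} — every feature.
No 2 of the 8 test cases cover everything (all 28 pairs fall short), so 3 is minimum.

3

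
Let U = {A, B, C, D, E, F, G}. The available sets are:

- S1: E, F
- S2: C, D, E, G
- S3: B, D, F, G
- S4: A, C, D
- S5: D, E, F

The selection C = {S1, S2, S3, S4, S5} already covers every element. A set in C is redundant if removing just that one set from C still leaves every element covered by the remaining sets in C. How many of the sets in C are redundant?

Drop S1: the rest still cover every element — redundant.
Drop S2: the rest still cover every element — redundant.
Drop S3: B uncovered — not redundant.
Drop S4: A uncovered — not redundant.
Drop S5: the rest still cover every element — redundant.
3 redundant: S1, S2, S5.

3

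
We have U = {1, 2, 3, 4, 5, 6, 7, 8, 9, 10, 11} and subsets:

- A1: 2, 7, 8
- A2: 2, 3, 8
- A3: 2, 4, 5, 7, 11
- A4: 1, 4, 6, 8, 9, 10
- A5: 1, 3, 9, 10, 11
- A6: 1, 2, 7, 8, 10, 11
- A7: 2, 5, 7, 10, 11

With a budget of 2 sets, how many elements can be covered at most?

Choosing A3, A4 covers {1, 2, 4, 5, 6, 7, 8, 9, 10, 11} — 10 elements.
No choice of 2 sets does better; here 3 is left uncovered.

10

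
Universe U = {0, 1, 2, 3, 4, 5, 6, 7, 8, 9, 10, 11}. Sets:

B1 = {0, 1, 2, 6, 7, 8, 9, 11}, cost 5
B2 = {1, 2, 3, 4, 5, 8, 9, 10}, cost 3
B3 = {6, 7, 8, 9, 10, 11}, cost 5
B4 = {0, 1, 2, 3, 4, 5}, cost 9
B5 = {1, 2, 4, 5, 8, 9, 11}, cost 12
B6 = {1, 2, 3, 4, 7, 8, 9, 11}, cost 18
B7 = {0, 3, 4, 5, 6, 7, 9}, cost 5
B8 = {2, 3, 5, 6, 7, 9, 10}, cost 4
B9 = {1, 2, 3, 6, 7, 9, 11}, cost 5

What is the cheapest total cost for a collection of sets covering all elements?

B1, B2 cover every element at cost 5 + 3 = 8.
Any cover uses at least 2 sets; among all covering selections none totals below 8.

8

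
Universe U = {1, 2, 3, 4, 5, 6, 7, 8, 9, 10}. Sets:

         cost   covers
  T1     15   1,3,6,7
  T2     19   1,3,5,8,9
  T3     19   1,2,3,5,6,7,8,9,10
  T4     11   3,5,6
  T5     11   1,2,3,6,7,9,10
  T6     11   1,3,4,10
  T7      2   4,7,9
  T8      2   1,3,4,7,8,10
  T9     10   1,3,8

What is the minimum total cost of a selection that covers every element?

T3, T7 cover every element at cost 19 + 2 = 21.
Any cover uses at least 2 sets; among all covering selections none totals below 21.
Greedy by coverage-per-cost would pick T8, T7, T4, T5 for 26 — worse than the optimum 21.

21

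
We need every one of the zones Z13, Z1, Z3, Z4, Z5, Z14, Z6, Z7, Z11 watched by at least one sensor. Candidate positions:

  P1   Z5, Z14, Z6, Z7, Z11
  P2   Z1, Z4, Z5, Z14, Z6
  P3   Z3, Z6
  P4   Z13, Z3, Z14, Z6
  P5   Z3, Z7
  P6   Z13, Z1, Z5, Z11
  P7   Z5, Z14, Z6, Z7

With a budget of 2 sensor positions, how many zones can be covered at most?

Choosing P1, P2 covers {Z1, Z4, Z5, Z14, Z6, Z7, Z11} — 7 zones.
No choice of 2 sensor positions does better; here Z13, Z3 are left uncovered.

7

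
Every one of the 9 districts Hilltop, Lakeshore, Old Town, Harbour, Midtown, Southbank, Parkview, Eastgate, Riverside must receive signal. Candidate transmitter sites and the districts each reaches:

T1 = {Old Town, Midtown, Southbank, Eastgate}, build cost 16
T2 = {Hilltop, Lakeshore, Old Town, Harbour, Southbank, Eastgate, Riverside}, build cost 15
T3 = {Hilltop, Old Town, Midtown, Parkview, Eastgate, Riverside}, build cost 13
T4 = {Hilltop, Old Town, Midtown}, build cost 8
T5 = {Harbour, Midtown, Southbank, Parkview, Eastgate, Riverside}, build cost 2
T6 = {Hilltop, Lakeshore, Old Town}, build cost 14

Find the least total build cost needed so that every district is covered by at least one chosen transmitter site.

T5, T6 cover every district at build cost 2 + 14 = 16.
Any cover uses at least 2 transmitter sites; among all covering selections none totals below 16.
Greedy by coverage-per-build cost would pick T5, T4, T6 for 24 — worse than the optimum 16.

16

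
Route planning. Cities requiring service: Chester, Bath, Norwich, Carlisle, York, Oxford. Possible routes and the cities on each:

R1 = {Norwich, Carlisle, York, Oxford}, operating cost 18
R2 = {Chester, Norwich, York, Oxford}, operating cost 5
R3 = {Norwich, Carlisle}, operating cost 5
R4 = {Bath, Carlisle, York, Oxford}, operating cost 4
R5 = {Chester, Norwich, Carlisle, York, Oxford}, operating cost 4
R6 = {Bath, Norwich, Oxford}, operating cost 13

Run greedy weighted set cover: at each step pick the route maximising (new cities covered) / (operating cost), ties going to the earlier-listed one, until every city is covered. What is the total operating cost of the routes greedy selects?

8

Pick 1: R5 adds 5 new (Chester, Norwich, Carlisle, York, Oxford) at operating cost 4 (ratio 5/4).
Pick 2: R4 adds 1 new (Bath) at operating cost 4 (ratio 1/4).
Greedy total operating cost: 4 + 4 = 8.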